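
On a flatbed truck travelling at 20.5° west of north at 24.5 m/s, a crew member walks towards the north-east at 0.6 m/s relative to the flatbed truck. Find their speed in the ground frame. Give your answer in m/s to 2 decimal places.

Taking east as x and north as y: flatbed truck velocity = (-8.580, 22.948) m/s; crew member velocity relative to flatbed truck = (0.424, 0.424) m/s.
Velocity relative to ground = (-8.580, 22.948) + (0.424, 0.424) = (-8.156, 23.373) m/s.
Speed = |(-8.156, 23.373)| = 24.755 m/s.

24.75 m/s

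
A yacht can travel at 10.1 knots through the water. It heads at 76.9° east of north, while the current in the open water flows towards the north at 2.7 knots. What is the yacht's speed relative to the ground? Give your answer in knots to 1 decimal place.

Taking east as x and north as y: velocity relative to the water = (9.837, 2.289) knots; the water relative to ground = (0.000, 2.700) knots.
Velocity relative to ground = (9.837, 2.289) + (0.000, 2.700) = (9.837, 4.989) knots.
Speed = |(9.837, 4.989)| = 11.030 knots.

11.0 knots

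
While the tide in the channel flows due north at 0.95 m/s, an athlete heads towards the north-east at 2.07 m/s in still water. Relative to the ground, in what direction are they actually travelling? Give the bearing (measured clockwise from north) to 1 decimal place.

Taking east as x and north as y: velocity relative to the water = (1.464, 1.464) m/s; the water relative to ground = (0.000, 0.950) m/s.
Velocity relative to ground = (1.464, 1.464) + (0.000, 0.950) = (1.464, 2.414) m/s.
Bearing = atan2(1.46, 2.41) = 31.23° clockwise from north.

031.2°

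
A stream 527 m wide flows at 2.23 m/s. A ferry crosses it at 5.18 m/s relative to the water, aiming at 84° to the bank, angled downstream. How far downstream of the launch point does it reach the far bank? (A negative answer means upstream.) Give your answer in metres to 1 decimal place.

Perpendicular speed = 5.152 m/s; crossing time = 527 / 5.152 = 102.298 s.
Net downstream speed = 2.771 m/s.
Drift = 2.771 × 102.298 = 283.514 m (downstream).

283.5 m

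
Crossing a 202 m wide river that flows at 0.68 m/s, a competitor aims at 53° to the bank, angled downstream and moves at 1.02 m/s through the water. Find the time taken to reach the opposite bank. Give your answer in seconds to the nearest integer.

The component of the competitor's velocity perpendicular to the bank is 1.02 × sin 53° = 0.815 m/s.
The current is parallel to the bank, so it does not affect the crossing time.
Time = 202 / 0.815 = 247.972 s.

248 s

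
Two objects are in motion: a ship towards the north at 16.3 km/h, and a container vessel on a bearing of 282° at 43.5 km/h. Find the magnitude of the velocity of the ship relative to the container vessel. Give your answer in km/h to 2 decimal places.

43.16 km/h

Taking east as x and north as y: ship velocity = (0.000, 16.300) km/h; container vessel velocity = (-42.549, 9.044) km/h.
Velocity of ship relative to container vessel = (0.000, 16.300) − (-42.549, 9.044) = (42.549, 7.256) km/h.
Magnitude = |(42.549, 7.256)| = 43.164 km/h.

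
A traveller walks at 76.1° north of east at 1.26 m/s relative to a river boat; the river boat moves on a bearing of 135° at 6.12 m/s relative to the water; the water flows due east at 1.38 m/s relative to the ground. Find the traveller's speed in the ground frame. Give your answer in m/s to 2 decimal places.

6.76 m/s

In east/north components (m/s): traveller relative to river boat = (0.303, 1.223); river boat relative to water = (4.327, -4.327); water relative to ground = (1.380, 0.000).
Sum = (6.010, -3.104) m/s.
Speed = |(6.010, -3.104)| = 6.765 m/s.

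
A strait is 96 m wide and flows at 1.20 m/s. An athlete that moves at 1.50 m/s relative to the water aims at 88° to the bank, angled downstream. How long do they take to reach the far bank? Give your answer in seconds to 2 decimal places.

64.04 s

The component of the athlete's velocity perpendicular to the bank is 1.50 × sin 88° = 1.499 m/s.
Only the cross-stream component determines the crossing time; the current contributes nothing perpendicular to the bank.
Time = 96 / 1.499 = 64.039 s.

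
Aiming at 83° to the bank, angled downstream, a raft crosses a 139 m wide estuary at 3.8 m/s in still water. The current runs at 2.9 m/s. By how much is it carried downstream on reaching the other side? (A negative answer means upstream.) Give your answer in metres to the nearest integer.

124 m

Perpendicular speed = 3.772 m/s; crossing time = 139 / 3.772 = 36.854 s.
Net downstream speed = 3.363 m/s.
Drift = 3.363 × 36.854 = 123.943 m (downstream).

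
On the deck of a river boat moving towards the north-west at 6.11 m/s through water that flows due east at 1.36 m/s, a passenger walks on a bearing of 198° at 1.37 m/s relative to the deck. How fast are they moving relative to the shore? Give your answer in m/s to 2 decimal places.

4.53 m/s

In east/north components (m/s): passenger relative to river boat = (-0.423, -1.303); river boat relative to water = (-4.320, 4.320); water relative to ground = (1.360, 0.000).
Sum = (-3.384, 3.017) m/s.
Speed = |(-3.384, 3.017)| = 4.534 m/s.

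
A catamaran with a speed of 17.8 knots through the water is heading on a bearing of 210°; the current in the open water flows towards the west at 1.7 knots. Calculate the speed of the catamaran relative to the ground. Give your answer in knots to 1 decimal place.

Taking east as x and north as y: velocity relative to the water = (-8.900, -15.415) knots; the water relative to ground = (-1.700, 0.000) knots.
Velocity relative to ground = (-8.900, -15.415) + (-1.700, 0.000) = (-10.600, -15.415) knots.
Speed = |(-10.600, -15.415)| = 18.708 knots.

18.7 knots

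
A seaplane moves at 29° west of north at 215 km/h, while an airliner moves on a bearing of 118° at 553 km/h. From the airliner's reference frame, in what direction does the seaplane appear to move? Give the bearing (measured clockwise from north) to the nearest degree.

307°

Taking east as x and north as y: seaplane velocity = (-104.234, 188.043) km/h; airliner velocity = (488.270, -259.618) km/h.
Velocity of seaplane relative to airliner = (-104.234, 188.043) − (488.270, -259.618) = (-592.504, 447.661) km/h.
Bearing = atan2(-592.50, 447.66) = 307.07° clockwise from north.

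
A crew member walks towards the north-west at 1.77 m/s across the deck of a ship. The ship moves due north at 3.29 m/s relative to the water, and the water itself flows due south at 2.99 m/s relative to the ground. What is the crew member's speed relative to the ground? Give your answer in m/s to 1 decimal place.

2.0 m/s

In east/north components (m/s): crew member relative to ship = (-1.252, 1.252); ship relative to water = (0.000, 3.290); water relative to ground = (0.000, -2.990).
Sum = (-1.252, 1.552) m/s.
Speed = |(-1.252, 1.552)| = 1.993 m/s.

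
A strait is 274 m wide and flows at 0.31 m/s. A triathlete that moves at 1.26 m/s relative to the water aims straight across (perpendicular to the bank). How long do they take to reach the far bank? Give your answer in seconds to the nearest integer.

217 s

The component of the triathlete's velocity perpendicular to the bank is 1.26 m/s.
The current is parallel to the bank, so it does not affect the crossing time.
Time = 274 / 1.260 = 217.460 s.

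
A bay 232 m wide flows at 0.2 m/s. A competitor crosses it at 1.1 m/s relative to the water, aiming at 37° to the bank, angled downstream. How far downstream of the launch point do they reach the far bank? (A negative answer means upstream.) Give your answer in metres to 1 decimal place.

Perpendicular speed = 0.662 m/s; crossing time = 232 / 0.662 = 350.455 s.
Net downstream speed = 1.078 m/s.
Drift = 1.078 × 350.455 = 377.965 m (downstream).

378.0 m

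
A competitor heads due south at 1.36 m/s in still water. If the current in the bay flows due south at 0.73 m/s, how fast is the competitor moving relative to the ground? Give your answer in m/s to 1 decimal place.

2.1 m/s

Taking east as x and north as y: velocity relative to the water = (0.000, -1.360) m/s; the water relative to ground = (0.000, -0.730) m/s.
Velocity relative to ground = (0.000, -1.360) + (0.000, -0.730) = (0.000, -2.090) m/s.
Speed = |(0.000, -2.090)| = 2.090 m/s.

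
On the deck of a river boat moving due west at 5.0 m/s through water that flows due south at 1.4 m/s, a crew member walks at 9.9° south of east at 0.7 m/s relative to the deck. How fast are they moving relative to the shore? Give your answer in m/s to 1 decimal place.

In east/north components (m/s): crew member relative to river boat = (0.690, -0.120); river boat relative to water = (-5.000, 0.000); water relative to ground = (0.000, -1.400).
Sum = (-4.310, -1.520) m/s.
Speed = |(-4.310, -1.520)| = 4.571 m/s.

4.6 m/s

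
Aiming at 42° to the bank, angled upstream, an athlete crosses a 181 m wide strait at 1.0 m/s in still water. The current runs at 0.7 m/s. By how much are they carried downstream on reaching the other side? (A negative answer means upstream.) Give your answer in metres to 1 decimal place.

Perpendicular speed = 0.669 m/s; crossing time = 181 / 0.669 = 270.500 s.
Net downstream speed = -0.043 m/s.
Drift = -0.043 × 270.500 = -11.671 m (upstream).

-11.7 m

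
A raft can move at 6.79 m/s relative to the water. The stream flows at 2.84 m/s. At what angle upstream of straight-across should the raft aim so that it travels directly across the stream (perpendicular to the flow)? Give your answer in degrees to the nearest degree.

25°

To cancel the current, the upstream component of the raft's velocity must equal the flow: 6.79 sin θ = 2.84.
sin θ = 2.84 / 6.79 = 0.4183.
θ = arcsin(0.4183) = 24.725°.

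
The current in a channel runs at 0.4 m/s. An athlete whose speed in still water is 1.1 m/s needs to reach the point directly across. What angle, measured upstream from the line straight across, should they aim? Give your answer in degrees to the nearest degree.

21°

To cancel the current, the upstream component of the athlete's velocity must equal the flow: 1.1 sin θ = 0.4.
sin θ = 0.4 / 1.1 = 0.3636.
θ = arcsin(0.3636) = 21.324°.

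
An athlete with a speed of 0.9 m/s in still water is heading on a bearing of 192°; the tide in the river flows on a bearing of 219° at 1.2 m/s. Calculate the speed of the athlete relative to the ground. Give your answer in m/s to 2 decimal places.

2.04 m/s

Taking east as x and north as y: velocity relative to the water = (-0.187, -0.880) m/s; the water relative to ground = (-0.755, -0.933) m/s.
Velocity relative to ground = (-0.187, -0.880) + (-0.755, -0.933) = (-0.942, -1.813) m/s.
Speed = |(-0.942, -1.813)| = 2.043 m/s.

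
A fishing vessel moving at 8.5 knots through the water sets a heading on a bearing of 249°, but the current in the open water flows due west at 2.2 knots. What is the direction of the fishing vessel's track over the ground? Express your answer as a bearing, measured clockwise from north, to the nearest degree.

253°

Taking east as x and north as y: velocity relative to the water = (-7.935, -3.046) knots; the water relative to ground = (-2.200, 0.000) knots.
Velocity relative to ground = (-7.935, -3.046) + (-2.200, 0.000) = (-10.135, -3.046) knots.
Bearing = atan2(-10.14, -3.05) = 253.27° clockwise from north.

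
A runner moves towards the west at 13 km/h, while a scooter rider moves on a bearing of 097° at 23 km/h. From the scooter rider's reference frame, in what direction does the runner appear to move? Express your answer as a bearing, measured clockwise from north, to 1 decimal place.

Taking east as x and north as y: runner velocity = (-13.000, 0.000) km/h; scooter rider velocity = (22.829, -2.803) km/h.
Velocity of runner relative to scooter rider = (-13.000, 0.000) − (22.829, -2.803) = (-35.829, 2.803) km/h.
Bearing = atan2(-35.83, 2.80) = 274.47° clockwise from north.

274.5°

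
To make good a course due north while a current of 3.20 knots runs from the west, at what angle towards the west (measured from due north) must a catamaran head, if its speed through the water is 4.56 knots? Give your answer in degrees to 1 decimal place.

44.6°

The current pushes perpendicular to the desired track; the heading must have a component into the current equal to 3.20 knots: 4.56 sin θ = 3.20.
sin θ = 0.7018, so θ = 44.568°.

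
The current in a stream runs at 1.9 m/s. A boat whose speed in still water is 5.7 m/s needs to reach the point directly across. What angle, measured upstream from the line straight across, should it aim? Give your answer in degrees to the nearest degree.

19°

To cancel the current, the upstream component of the boat's velocity must equal the flow: 5.7 sin θ = 1.9.
sin θ = 1.9 / 5.7 = 0.3333.
θ = arcsin(0.3333) = 19.471°.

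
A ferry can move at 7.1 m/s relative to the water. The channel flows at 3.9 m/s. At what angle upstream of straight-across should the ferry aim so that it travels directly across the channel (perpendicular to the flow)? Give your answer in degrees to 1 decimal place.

To cancel the current, the upstream component of the ferry's velocity must equal the flow: 7.1 sin θ = 3.9.
sin θ = 3.9 / 7.1 = 0.5493.
θ = arcsin(0.5493) = 33.319°.

33.3°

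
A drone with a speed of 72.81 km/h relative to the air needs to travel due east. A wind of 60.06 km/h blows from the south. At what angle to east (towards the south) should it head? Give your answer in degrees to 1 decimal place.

55.6°

The wind pushes perpendicular to the desired track; the heading must have a component into the wind equal to 60.06 km/h: 72.81 sin θ = 60.06.
sin θ = 0.8249, so θ = 55.577°.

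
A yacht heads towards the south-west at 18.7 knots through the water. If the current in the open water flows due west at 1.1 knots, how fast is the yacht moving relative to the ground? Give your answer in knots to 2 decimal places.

Taking east as x and north as y: velocity relative to the water = (-13.223, -13.223) knots; the water relative to ground = (-1.100, 0.000) knots.
Velocity relative to ground = (-13.223, -13.223) + (-1.100, 0.000) = (-14.323, -13.223) knots.
Speed = |(-14.323, -13.223)| = 19.493 knots.

19.49 knots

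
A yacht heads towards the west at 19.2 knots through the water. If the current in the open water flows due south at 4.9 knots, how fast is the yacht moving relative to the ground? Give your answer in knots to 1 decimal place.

Taking east as x and north as y: velocity relative to the water = (-19.200, 0.000) knots; the water relative to ground = (0.000, -4.900) knots.
Velocity relative to ground = (-19.200, 0.000) + (0.000, -4.900) = (-19.200, -4.900) knots.
Speed = |(-19.200, -4.900)| = 19.815 knots.

19.8 knots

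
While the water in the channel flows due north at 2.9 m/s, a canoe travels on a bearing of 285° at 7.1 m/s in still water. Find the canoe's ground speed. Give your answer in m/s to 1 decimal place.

Taking east as x and north as y: velocity relative to the water = (-6.858, 1.838) m/s; the water relative to ground = (0.000, 2.900) m/s.
Velocity relative to ground = (-6.858, 1.838) + (0.000, 2.900) = (-6.858, 4.738) m/s.
Speed = |(-6.858, 4.738)| = 8.335 m/s.

8.3 m/s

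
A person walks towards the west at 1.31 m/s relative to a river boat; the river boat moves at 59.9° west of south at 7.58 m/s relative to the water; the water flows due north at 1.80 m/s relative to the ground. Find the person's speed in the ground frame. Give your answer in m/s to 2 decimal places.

8.12 m/s

In east/north components (m/s): person relative to river boat = (-1.310, 0.000); river boat relative to water = (-6.558, -3.801); water relative to ground = (0.000, 1.800).
Sum = (-7.868, -2.001) m/s.
Speed = |(-7.868, -2.001)| = 8.118 m/s.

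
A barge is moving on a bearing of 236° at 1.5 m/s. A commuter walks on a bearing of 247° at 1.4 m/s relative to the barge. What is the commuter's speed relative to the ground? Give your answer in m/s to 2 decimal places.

2.89 m/s

Taking east as x and north as y: barge velocity = (-1.244, -0.839) m/s; commuter velocity relative to barge = (-1.289, -0.547) m/s.
Velocity relative to ground = (-1.244, -0.839) + (-1.289, -0.547) = (-2.532, -1.386) m/s.
Speed = |(-2.532, -1.386)| = 2.887 m/s.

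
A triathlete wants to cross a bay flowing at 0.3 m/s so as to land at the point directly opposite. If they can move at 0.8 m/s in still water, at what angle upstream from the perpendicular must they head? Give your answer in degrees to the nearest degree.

To cancel the current, the upstream component of the triathlete's velocity must equal the flow: 0.8 sin θ = 0.3.
sin θ = 0.3 / 0.8 = 0.3750.
θ = arcsin(0.3750) = 22.024°.

22°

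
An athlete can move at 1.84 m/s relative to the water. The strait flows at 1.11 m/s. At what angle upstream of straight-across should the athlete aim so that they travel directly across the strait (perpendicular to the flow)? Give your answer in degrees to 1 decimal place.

To cancel the current, the upstream component of the athlete's velocity must equal the flow: 1.84 sin θ = 1.11.
sin θ = 1.11 / 1.84 = 0.6033.
θ = arcsin(0.6033) = 37.104°.

37.1°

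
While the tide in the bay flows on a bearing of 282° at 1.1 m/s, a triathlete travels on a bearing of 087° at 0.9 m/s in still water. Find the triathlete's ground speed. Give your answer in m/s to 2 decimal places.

Taking east as x and north as y: velocity relative to the water = (0.899, 0.047) m/s; the water relative to ground = (-1.076, 0.229) m/s.
Velocity relative to ground = (0.899, 0.047) + (-1.076, 0.229) = (-0.177, 0.276) m/s.
Speed = |(-0.177, 0.276)| = 0.328 m/s.

0.33 m/s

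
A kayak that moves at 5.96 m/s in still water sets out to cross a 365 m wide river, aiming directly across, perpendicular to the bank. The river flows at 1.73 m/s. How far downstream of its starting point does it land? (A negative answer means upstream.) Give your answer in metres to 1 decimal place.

Perpendicular speed = 5.960 m/s; crossing time = 365 / 5.960 = 61.242 s.
Net downstream speed = 1.730 m/s.
Drift = 1.730 × 61.242 = 105.948 m (downstream).

105.9 m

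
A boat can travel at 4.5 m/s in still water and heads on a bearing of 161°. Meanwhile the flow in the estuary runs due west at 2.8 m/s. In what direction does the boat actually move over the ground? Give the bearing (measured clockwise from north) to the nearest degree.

Taking east as x and north as y: velocity relative to the water = (1.465, -4.255) m/s; the water relative to ground = (-2.800, 0.000) m/s.
Velocity relative to ground = (1.465, -4.255) + (-2.800, 0.000) = (-1.335, -4.255) m/s.
Bearing = atan2(-1.33, -4.25) = 197.42° clockwise from north.

197°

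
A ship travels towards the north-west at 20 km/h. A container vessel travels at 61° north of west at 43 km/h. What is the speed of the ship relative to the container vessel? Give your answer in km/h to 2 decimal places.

Taking east as x and north as y: ship velocity = (-14.142, 14.142) km/h; container vessel velocity = (-20.847, 37.609) km/h.
Velocity of ship relative to container vessel = (-14.142, 14.142) − (-20.847, 37.609) = (6.705, -23.467) km/h.
Magnitude = |(6.705, -23.467)| = 24.406 km/h.

24.41 km/h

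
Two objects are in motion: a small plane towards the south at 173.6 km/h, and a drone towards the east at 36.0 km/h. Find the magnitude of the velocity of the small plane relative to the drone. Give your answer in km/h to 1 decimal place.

Taking east as x and north as y: small plane velocity = (0.000, -173.600) km/h; drone velocity = (36.000, 0.000) km/h.
Velocity of small plane relative to drone = (0.000, -173.600) − (36.000, 0.000) = (-36.000, -173.600) km/h.
Magnitude = |(-36.000, -173.600)| = 177.293 km/h.

177.3 km/h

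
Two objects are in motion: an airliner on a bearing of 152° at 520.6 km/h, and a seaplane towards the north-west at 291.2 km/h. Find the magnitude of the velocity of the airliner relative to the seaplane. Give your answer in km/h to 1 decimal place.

Taking east as x and north as y: airliner velocity = (244.407, -459.663) km/h; seaplane velocity = (-205.909, 205.909) km/h.
Velocity of airliner relative to seaplane = (244.407, -459.663) − (-205.909, 205.909) = (450.316, -665.572) km/h.
Magnitude = |(450.316, -665.572)| = 803.599 km/h.

803.6 km/h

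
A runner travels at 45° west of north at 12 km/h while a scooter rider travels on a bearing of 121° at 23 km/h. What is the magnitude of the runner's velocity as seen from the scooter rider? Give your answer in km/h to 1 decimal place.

Taking east as x and north as y: runner velocity = (-8.485, 8.485) km/h; scooter rider velocity = (19.715, -11.846) km/h.
Velocity of runner relative to scooter rider = (-8.485, 8.485) − (19.715, -11.846) = (-28.200, 20.331) km/h.
Magnitude = |(-28.200, 20.331)| = 34.765 km/h.

34.8 km/h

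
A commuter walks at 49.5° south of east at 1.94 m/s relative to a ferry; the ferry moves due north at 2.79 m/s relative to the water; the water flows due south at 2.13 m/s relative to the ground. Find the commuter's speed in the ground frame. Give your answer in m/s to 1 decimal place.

1.5 m/s

In east/north components (m/s): commuter relative to ferry = (1.260, -1.475); ferry relative to water = (0.000, 2.790); water relative to ground = (0.000, -2.130).
Sum = (1.260, -0.815) m/s.
Speed = |(1.260, -0.815)| = 1.501 m/s.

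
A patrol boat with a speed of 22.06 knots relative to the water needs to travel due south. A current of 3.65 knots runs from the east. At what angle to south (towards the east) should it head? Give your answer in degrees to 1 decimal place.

9.5°

The current pushes perpendicular to the desired track; the heading must have a component into the current equal to 3.65 knots: 22.06 sin θ = 3.65.
sin θ = 0.1655, so θ = 9.524°.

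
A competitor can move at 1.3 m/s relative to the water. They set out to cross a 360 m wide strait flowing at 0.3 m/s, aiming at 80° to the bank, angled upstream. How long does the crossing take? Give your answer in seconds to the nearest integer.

281 s

The component of the competitor's velocity perpendicular to the bank is 1.3 × sin 80° = 1.280 m/s.
The current is parallel to the bank, so it does not affect the crossing time.
Time = 360 / 1.280 = 281.195 s.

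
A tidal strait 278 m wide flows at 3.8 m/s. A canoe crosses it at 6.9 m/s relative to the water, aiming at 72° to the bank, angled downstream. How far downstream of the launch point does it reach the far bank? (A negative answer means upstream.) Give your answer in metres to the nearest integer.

Perpendicular speed = 6.562 m/s; crossing time = 278 / 6.562 = 42.363 s.
Net downstream speed = 5.932 m/s.
Drift = 5.932 × 42.363 = 251.308 m (downstream).

251 m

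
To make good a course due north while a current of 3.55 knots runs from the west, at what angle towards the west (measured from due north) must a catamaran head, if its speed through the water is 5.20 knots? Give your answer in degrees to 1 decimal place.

43.1°

The current pushes perpendicular to the desired track; the heading must have a component into the current equal to 3.55 knots: 5.20 sin θ = 3.55.
sin θ = 0.6827, so θ = 43.054°.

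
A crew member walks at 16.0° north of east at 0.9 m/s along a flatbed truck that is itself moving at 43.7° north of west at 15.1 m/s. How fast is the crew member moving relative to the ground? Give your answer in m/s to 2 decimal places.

Taking east as x and north as y: flatbed truck velocity = (-10.917, 10.432) m/s; crew member velocity relative to flatbed truck = (0.865, 0.248) m/s.
Velocity relative to ground = (-10.917, 10.432) + (0.865, 0.248) = (-10.052, 10.680) m/s.
Speed = |(-10.052, 10.680)| = 14.667 m/s.

14.67 m/s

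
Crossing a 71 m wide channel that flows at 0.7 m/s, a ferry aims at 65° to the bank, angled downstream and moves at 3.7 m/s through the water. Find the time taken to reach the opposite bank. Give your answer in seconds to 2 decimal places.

21.17 s

The component of the ferry's velocity perpendicular to the bank is 3.7 × sin 65° = 3.353 m/s.
Only the cross-stream component determines the crossing time; the current contributes nothing perpendicular to the bank.
Time = 71 / 3.353 = 21.173 s.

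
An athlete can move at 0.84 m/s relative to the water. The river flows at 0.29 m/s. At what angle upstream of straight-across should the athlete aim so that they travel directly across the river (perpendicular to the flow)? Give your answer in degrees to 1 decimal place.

To cancel the current, the upstream component of the athlete's velocity must equal the flow: 0.84 sin θ = 0.29.
sin θ = 0.29 / 0.84 = 0.3452.
θ = arcsin(0.3452) = 20.196°.

20.2°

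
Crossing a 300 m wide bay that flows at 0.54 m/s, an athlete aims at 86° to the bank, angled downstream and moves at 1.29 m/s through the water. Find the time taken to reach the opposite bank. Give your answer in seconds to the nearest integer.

233 s

The component of the athlete's velocity perpendicular to the bank is 1.29 × sin 86° = 1.287 m/s.
The current is parallel to the bank, so it does not affect the crossing time.
Time = 300 / 1.287 = 233.126 s.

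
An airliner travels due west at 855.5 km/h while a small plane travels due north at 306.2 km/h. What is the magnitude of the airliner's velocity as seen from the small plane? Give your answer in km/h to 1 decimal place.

908.6 km/h

Taking east as x and north as y: airliner velocity = (-855.500, 0.000) km/h; small plane velocity = (0.000, 306.200) km/h.
Velocity of airliner relative to small plane = (-855.500, 0.000) − (0.000, 306.200) = (-855.500, -306.200) km/h.
Magnitude = |(-855.500, -306.200)| = 908.647 km/h.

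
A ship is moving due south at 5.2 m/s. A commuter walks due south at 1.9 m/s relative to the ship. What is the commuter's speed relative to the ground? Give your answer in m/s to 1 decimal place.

7.1 m/s

Taking east as x and north as y: ship velocity = (0.000, -5.200) m/s; commuter velocity relative to ship = (0.000, -1.900) m/s.
Velocity relative to ground = (0.000, -5.200) + (0.000, -1.900) = (0.000, -7.100) m/s.
Speed = |(0.000, -7.100)| = 7.100 m/s.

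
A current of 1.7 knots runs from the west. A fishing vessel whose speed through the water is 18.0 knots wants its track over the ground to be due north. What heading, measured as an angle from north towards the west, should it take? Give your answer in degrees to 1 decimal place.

5.4°

The current pushes perpendicular to the desired track; the heading must have a component into the current equal to 1.7 knots: 18.0 sin θ = 1.7.
sin θ = 0.0944, so θ = 5.419°.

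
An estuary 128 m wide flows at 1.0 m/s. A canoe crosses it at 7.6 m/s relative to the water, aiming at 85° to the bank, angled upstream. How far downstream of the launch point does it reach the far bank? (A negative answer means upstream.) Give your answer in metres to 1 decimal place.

Perpendicular speed = 7.571 m/s; crossing time = 128 / 7.571 = 16.906 s.
Net downstream speed = 0.338 m/s.
Drift = 0.338 × 16.906 = 5.708 m (downstream).

5.7 m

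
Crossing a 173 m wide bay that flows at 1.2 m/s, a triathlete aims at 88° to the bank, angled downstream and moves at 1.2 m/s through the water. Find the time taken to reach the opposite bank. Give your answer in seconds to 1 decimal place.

144.3 s

The component of the triathlete's velocity perpendicular to the bank is 1.2 × sin 88° = 1.199 m/s.
The current is parallel to the bank, so it does not affect the crossing time.
Time = 173 / 1.199 = 144.255 s.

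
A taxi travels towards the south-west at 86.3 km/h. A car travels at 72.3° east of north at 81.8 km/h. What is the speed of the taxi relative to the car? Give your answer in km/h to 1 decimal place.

Taking east as x and north as y: taxi velocity = (-61.023, -61.023) km/h; car velocity = (77.928, 24.870) km/h.
Velocity of taxi relative to car = (-61.023, -61.023) − (77.928, 24.870) = (-138.951, -85.893) km/h.
Magnitude = |(-138.951, -85.893)| = 163.356 km/h.

163.4 km/h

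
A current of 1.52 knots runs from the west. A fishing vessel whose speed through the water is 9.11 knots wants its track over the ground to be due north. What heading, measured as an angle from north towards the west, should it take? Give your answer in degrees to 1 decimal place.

The current pushes perpendicular to the desired track; the heading must have a component into the current equal to 1.52 knots: 9.11 sin θ = 1.52.
sin θ = 0.1668, so θ = 9.605°.

9.6°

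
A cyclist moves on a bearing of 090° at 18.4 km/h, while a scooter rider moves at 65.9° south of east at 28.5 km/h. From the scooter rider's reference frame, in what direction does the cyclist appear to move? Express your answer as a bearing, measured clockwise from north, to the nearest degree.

015°

Taking east as x and north as y: cyclist velocity = (18.400, 0.000) km/h; scooter rider velocity = (11.637, -26.016) km/h.
Velocity of cyclist relative to scooter rider = (18.400, 0.000) − (11.637, -26.016) = (6.763, 26.016) km/h.
Bearing = atan2(6.76, 26.02) = 14.57° clockwise from north.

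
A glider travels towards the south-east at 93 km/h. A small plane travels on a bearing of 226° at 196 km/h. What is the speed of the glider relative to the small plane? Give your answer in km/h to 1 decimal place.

Taking east as x and north as y: glider velocity = (65.761, -65.761) km/h; small plane velocity = (-140.991, -136.153) km/h.
Velocity of glider relative to small plane = (65.761, -65.761) − (-140.991, -136.153) = (206.752, 70.392) km/h.
Magnitude = |(206.752, 70.392)| = 218.406 km/h.

218.4 km/h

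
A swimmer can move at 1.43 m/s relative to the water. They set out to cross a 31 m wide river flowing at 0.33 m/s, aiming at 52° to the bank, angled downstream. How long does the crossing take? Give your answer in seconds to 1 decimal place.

27.5 s

The component of the swimmer's velocity perpendicular to the bank is 1.43 × sin 52° = 1.127 m/s.
Only the cross-stream component determines the crossing time; the current contributes nothing perpendicular to the bank.
Time = 31 / 1.127 = 27.510 s.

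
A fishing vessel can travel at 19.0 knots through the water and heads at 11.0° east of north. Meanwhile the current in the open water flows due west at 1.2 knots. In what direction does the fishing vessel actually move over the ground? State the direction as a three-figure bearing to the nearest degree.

007°

Taking east as x and north as y: velocity relative to the water = (3.625, 18.651) knots; the water relative to ground = (-1.200, 0.000) knots.
Velocity relative to ground = (3.625, 18.651) + (-1.200, 0.000) = (2.425, 18.651) knots.
Bearing = atan2(2.43, 18.65) = 7.41° clockwise from north.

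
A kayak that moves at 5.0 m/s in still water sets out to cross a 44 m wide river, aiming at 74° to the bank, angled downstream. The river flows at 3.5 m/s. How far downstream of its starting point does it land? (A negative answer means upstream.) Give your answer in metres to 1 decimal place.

Perpendicular speed = 4.806 m/s; crossing time = 44 / 4.806 = 9.155 s.
Net downstream speed = 4.878 m/s.
Drift = 4.878 × 9.155 = 44.658 m (downstream).

44.7 m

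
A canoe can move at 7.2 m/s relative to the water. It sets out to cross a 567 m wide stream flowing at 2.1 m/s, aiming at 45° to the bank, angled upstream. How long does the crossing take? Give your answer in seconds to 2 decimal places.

The component of the canoe's velocity perpendicular to the bank is 7.2 × sin 45° = 5.091 m/s.
The flow acts along the bank and has no component across it.
Time = 567 / 5.091 = 111.369 s.

111.37 s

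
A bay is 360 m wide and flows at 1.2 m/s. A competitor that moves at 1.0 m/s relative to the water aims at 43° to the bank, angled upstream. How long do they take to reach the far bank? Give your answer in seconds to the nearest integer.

The component of the competitor's velocity perpendicular to the bank is 1.0 × sin 43° = 0.682 m/s.
Only the cross-stream component determines the crossing time; the current contributes nothing perpendicular to the bank.
Time = 360 / 0.682 = 527.861 s.

528 s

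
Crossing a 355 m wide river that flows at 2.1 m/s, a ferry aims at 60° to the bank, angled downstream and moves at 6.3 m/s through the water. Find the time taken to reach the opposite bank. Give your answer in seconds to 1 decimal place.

65.1 s

The component of the ferry's velocity perpendicular to the bank is 6.3 × sin 60° = 5.456 m/s.
The current is parallel to the bank, so it does not affect the crossing time.
Time = 355 / 5.456 = 65.066 s.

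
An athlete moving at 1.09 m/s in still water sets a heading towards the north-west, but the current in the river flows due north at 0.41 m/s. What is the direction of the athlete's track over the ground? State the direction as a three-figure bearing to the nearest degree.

Taking east as x and north as y: velocity relative to the water = (-0.771, 0.771) m/s; the water relative to ground = (0.000, 0.410) m/s.
Velocity relative to ground = (-0.771, 0.771) + (0.000, 0.410) = (-0.771, 1.181) m/s.
Bearing = atan2(-0.77, 1.18) = 326.87° clockwise from north.

327°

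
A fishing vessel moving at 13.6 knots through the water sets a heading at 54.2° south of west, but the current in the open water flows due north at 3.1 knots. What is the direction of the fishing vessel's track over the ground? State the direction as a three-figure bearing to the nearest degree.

Taking east as x and north as y: velocity relative to the water = (-7.955, -11.030) knots; the water relative to ground = (0.000, 3.100) knots.
Velocity relative to ground = (-7.955, -11.030) + (0.000, 3.100) = (-7.955, -7.930) knots.
Bearing = atan2(-7.96, -7.93) = 225.09° clockwise from north.

225°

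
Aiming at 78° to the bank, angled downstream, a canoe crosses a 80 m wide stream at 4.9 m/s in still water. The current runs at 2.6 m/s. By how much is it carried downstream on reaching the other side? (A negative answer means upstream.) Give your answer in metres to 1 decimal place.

60.4 m

Perpendicular speed = 4.793 m/s; crossing time = 80 / 4.793 = 16.691 s.
Net downstream speed = 3.619 m/s.
Drift = 3.619 × 16.691 = 60.402 m (downstream).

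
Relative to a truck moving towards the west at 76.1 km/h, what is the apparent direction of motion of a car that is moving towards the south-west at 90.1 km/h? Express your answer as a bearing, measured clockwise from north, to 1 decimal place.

169.0°

Taking east as x and north as y: car velocity = (-63.710, -63.710) km/h; truck velocity = (-76.100, 0.000) km/h.
Velocity of car relative to truck = (-63.710, -63.710) − (-76.100, 0.000) = (12.390, -63.710) km/h.
Bearing = atan2(12.39, -63.71) = 169.00° clockwise from north.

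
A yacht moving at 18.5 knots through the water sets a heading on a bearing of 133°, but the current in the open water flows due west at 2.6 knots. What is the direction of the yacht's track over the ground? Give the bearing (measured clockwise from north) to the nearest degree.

139°

Taking east as x and north as y: velocity relative to the water = (13.530, -12.617) knots; the water relative to ground = (-2.600, 0.000) knots.
Velocity relative to ground = (13.530, -12.617) + (-2.600, 0.000) = (10.930, -12.617) knots.
Bearing = atan2(10.93, -12.62) = 139.10° clockwise from north.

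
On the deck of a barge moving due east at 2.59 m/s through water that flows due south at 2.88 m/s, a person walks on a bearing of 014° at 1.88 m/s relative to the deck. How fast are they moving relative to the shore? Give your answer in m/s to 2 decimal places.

3.22 m/s

In east/north components (m/s): person relative to barge = (0.455, 1.824); barge relative to water = (2.590, 0.000); water relative to ground = (0.000, -2.880).
Sum = (3.045, -1.056) m/s.
Speed = |(3.045, -1.056)| = 3.223 m/s.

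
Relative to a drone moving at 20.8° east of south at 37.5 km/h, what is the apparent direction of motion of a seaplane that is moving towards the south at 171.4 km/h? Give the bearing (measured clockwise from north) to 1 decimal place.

Taking east as x and north as y: seaplane velocity = (0.000, -171.400) km/h; drone velocity = (13.317, -35.056) km/h.
Velocity of seaplane relative to drone = (0.000, -171.400) − (13.317, -35.056) = (-13.317, -136.344) km/h.
Bearing = atan2(-13.32, -136.34) = 185.58° clockwise from north.

185.6°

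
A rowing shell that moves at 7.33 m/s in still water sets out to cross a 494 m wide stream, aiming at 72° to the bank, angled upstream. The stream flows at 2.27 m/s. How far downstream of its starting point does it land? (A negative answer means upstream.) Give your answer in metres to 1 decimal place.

Perpendicular speed = 6.971 m/s; crossing time = 494 / 6.971 = 70.863 s.
Net downstream speed = 0.005 m/s.
Drift = 0.005 × 70.863 = 0.348 m (downstream).

0.3 m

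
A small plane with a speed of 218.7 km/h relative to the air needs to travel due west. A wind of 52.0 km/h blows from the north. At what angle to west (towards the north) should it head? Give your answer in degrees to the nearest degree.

14°

The wind pushes perpendicular to the desired track; the heading must have a component into the wind equal to 52.0 km/h: 218.7 sin θ = 52.0.
sin θ = 0.2378, so θ = 13.755°.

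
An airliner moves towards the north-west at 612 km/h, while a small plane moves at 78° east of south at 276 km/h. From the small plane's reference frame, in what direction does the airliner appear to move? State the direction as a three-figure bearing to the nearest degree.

305°

Taking east as x and north as y: airliner velocity = (-432.749, 432.749) km/h; small plane velocity = (269.969, -57.384) km/h.
Velocity of airliner relative to small plane = (-432.749, 432.749) − (269.969, -57.384) = (-702.718, 490.133) km/h.
Bearing = atan2(-702.72, 490.13) = 304.90° clockwise from north.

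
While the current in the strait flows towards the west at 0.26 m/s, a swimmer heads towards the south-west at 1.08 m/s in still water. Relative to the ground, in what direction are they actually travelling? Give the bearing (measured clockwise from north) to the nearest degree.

Taking east as x and north as y: velocity relative to the water = (-0.764, -0.764) m/s; the water relative to ground = (-0.260, 0.000) m/s.
Velocity relative to ground = (-0.764, -0.764) + (-0.260, 0.000) = (-1.024, -0.764) m/s.
Bearing = atan2(-1.02, -0.76) = 233.28° clockwise from north.

233°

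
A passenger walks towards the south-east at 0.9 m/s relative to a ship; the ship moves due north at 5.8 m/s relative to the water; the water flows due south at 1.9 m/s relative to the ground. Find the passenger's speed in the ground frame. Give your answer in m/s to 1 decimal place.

In east/north components (m/s): passenger relative to ship = (0.636, -0.636); ship relative to water = (0.000, 5.800); water relative to ground = (0.000, -1.900).
Sum = (0.636, 3.264) m/s.
Speed = |(0.636, 3.264)| = 3.325 m/s.

3.3 m/s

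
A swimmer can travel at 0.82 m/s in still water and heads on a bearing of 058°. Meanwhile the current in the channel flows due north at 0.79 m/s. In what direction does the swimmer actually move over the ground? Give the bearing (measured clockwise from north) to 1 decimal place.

029.6°

Taking east as x and north as y: velocity relative to the water = (0.695, 0.435) m/s; the water relative to ground = (0.000, 0.790) m/s.
Velocity relative to ground = (0.695, 0.435) + (0.000, 0.790) = (0.695, 1.225) m/s.
Bearing = atan2(0.70, 1.22) = 29.59° clockwise from north.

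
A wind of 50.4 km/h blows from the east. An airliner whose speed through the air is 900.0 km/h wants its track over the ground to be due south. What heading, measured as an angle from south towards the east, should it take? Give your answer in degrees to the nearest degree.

3°

The wind pushes perpendicular to the desired track; the heading must have a component into the wind equal to 50.4 km/h: 900.0 sin θ = 50.4.
sin θ = 0.0560, so θ = 3.210°.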